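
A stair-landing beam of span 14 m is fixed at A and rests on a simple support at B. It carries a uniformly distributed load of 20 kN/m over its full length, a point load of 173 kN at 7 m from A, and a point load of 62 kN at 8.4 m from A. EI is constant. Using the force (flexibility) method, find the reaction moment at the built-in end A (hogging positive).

Choose R_B as the redundant. The primary structure is the cantilever fixed at A.
Primary-structure tip deflection at B by superposition:
  UDL 20: wL⁴/(8EI) = 96040/EI
  point load 173 at a = 7: Pa²(3L − a)/(6EI) = 49449/EI
  point load 62 at a = 8.4: Pa²(3L − a)/(6EI) = 24498/EI
  δ_0 = 169988/EI
Flexibility coefficient — unit upward force at B: δ_{BB} = L³/(3EI) = 914.7/EI.
Compatibility at B: δ_0 − R_B·δ_{BB} = 0, so R_B = 169988/914.7 = 185.8 kN.
Moment equilibrium about A: M_A = Σ(load moments about A) − R_B·L = 3692 − 185.8×14 = 1090 kN·m.

M_A = 1090 kN·m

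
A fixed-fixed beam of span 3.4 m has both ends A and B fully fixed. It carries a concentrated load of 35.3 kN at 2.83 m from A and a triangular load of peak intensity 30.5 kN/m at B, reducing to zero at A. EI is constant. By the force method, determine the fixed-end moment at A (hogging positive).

Release both end moments; the primary structure is a simply-supported span AB with redundants M_A and M_B.
On the primary (simply-supported) span, the end slopes from the loading are:
  at A: point load 35.3 at a = 2.83: Pab(L + b)/(6LEI) = 11.08/EI
  at B: point load 35.3 at a = 2.83: Pab(L + a)/(6LEI) = 17.39/EI
  at A: triangular load, peak 30.5: 7w₀L³/(360EI) = 23.31/EI
  at B: triangular load, peak 30.5: w₀L³/(45EI) = 26.64/EI
  θ_A0 = 34.39/EI,  θ_B0 = 44.03/EI
Flexibility coefficients: a unit moment at one end gives L/(3EI) there and L/(6EI) at the far end, so f₁₁ = f₂₂ = 1.133/EI and f₁₂ = f₂₁ = 0.5667/EI.
Compatibility — zero rotation at each built-in end:
  1.133 M_A + 0.5667 M_B = 34.39
  0.5667 M_A + 1.133 M_B = 44.03
Solving the pair gives M_A = 14.56 kN·m and M_B = 31.57 kN·m (hogging).

M_A = 14.56 kN·m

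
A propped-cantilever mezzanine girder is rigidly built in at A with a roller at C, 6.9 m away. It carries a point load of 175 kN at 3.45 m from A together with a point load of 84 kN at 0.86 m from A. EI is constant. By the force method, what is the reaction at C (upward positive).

R_C = 56.56 kN

Release the roller at C. Primary structure: cantilever fixed at A.
Free-end deflection of the primary structure under the applied loading (downward +):
  point load 175 at a = 3.45: Pa²(3L − a)/(6EI) = 5988/EI
  point load 84 at a = 0.86: Pa²(3L − a)/(6EI) = 205.4/EI
  δ_0 = 6194/EI
Flexibility coefficient — unit upward force at C: δ_{CC} = L³/(3EI) = 109.5/EI.
The prop prevents deflection at C: R_C = δ_0/δ_{CC} = 6194/109.5 = 56.56 kN.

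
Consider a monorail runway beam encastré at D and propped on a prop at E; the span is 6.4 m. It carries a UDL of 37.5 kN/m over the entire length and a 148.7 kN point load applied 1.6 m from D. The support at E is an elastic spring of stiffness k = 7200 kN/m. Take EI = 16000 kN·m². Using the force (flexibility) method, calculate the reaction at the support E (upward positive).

R_E = 100.2 kN

Release the roller at E. Primary structure: cantilever fixed at D.
Downward deflection at the released point E due to the loads:
  UDL 37.5: wL⁴/(8EI) = 7864/EI
  point load 148.7 at a = 1.6: Pa²(3L − a)/(6EI) = 1117/EI
  δ_0 = 8981/EI
Flexibility coefficient — unit upward force at E: δ_{EE} = L³/(3EI) = 87.38/EI.
With EI = 16000 kN·m²: δ_0 = 0.56131 m and δ_{EE} = 0.005461 m/kN.
Compatibility — the spring shortens by R_E/k under the reaction it provides: δ_0 − R_E·δ_{EE} = R_E/k. With 1/k = 0.000139 m/kN, R_E = δ_0 / (δ_{EE} + 1/k) = 0.56131 / (0.005461 + 0.000139) = 100.2 kN.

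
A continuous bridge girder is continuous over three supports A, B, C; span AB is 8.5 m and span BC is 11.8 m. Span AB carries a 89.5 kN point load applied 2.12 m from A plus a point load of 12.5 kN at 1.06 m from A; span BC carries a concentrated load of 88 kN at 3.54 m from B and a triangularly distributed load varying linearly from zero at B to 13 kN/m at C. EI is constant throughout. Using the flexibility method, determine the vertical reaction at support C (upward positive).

Insert a hinge at B; M_B is the redundant, and each span becomes simply supported.
Discontinuity in slope at B on the released structure — sum the simple-span end rotations:
  span AB: point load 89.5 at a = 2.12: Pab(L + a)/(6LEI) = 252.1/EI
  span AB: point load 12.5 at a = 1.06: Pab(L + a)/(6LEI) = 18.48/EI
  span BC: point load 88 at a = 3.54: Pab(L + b)/(6LEI) = 729.1/EI
  span BC: triangular load, peak 13: 7w₀L³/(360EI) = 415.3/EI
  relative rotation θ_0 = (270.6 + 1144)/EI = 1415/EI
A unit hogging moment at B produces rotation L₁/(3EI) + L₂/(3EI) = 6.767/EI.
Slope continuity at B: θ_0 = M_B·6.767/EI, so M_B = 1415/6.767 = 209.1 kN·m (hogging).
Span BC, ΣM about C: R_B^{BC}·11.8 = 1029 + 209.1, so R_B^{BC} = 104.9 kN and R_C = 164.7 − 104.9 = 59.81 kN.

R_C = 59.81 kN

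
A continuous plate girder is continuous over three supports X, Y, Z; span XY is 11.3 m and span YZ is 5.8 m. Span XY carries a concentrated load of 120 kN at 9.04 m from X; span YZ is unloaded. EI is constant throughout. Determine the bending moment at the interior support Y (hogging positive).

M_Y = 129 kN·m

Take M_Y as the redundant. Released structure: two simple spans XY and YZ with a hinge at Y.
Rotations at Y on the released spans (each span's end-slope, ×1/EI):
  span XY: point load 120 at a = 9.04: Pab(L + a)/(6LEI) = 735.5/EI
  relative rotation θ_0 = (735.5 + 0)/EI = 735.5/EI
A unit hogging moment at Y produces rotation L₁/(3EI) + L₂/(3EI) = 5.7/EI.
Compatibility: M_Y·(L₁+L₂)/(3EI) = θ_0, giving M_Y = 129 kN·m (hogging).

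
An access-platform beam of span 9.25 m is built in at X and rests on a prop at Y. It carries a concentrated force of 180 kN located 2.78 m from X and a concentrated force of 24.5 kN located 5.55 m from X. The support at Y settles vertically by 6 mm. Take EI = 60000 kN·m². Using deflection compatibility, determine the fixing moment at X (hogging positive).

M_X = 348.1 kN·m

Release the roller at Y. Primary structure: cantilever fixed at X.
Free-end deflection of the primary structure under the applied loading (downward +):
  point load 180 at a = 2.78: Pa²(3L − a)/(6EI) = 5789/EI
  point load 24.5 at a = 5.55: Pa²(3L − a)/(6EI) = 2792/EI
  δ_0 = 8582/EI
Tip deflection under a unit load at Y: L³/(3EI) = 263.8/EI.
With EI = 60000 kN·m²: δ_0 = 0.14303 m and δ_{YY} = 0.004397 m/kN.
Compatibility — the beam at Y must follow the support down by 0.006 m: δ_0 − R_Y·δ_{YY} = 0.006, so R_Y = (0.14303 − 0.006)/0.004397 = 31.16 kN.
Moment equilibrium about X: M_X = Σ(load moments about X) − R_Y·L = 636.4 − 31.16×9.25 = 348.1 kN·m.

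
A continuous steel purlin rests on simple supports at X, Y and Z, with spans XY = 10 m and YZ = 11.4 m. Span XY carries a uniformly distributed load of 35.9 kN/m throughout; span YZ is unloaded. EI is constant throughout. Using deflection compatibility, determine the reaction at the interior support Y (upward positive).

R_Y = 218.9 kN

Take M_Y as the redundant. Released structure: two simple spans XY and YZ with a hinge at Y.
Rotations at Y on the released spans (each span's end-slope, ×1/EI):
  span XY: UDL 35.9: wL³/(24EI) = 1496/EI
  relative rotation θ_0 = (1496 + 0)/EI = 1496/EI
A unit hogging moment at Y produces rotation L₁/(3EI) + L₂/(3EI) = 7.133/EI.
Slope continuity at Y: θ_0 = M_Y·7.133/EI, so M_Y = 1496/7.133 = 209.7 kN·m (hogging).
Span XY, ΣM about X with M_Y applied at Y: R_Y^{XY}·10 = 1795 + 209.7, so R_Y^{XY} = 200.5 kN and R_X = 359 − 200.5 = 158.5 kN.
Span YZ, ΣM about Z: R_Y^{YZ}·11.4 = 0 + 209.7, so R_Y^{YZ} = 18.39 kN and R_Z = 0 − 18.39 = -18.39 kN.
R_Y = 200.5 + 18.39 = 218.9 kN.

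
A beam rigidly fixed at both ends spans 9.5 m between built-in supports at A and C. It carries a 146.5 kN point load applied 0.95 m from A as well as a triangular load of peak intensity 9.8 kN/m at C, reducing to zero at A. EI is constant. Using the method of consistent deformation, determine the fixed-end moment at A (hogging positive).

M_A = 142.2 kN·m

Take the two fixed-end moments M_A, M_C as redundants; the released structure is the simple span AC.
Simple-span end rotations at A and C under the given loads:
  at A: point load 146.5 at a = 0.95: Pab(L + b)/(6LEI) = 376.8/EI
  at C: point load 146.5 at a = 0.95: Pab(L + a)/(6LEI) = 218.2/EI
  at A: triangular load, peak 9.8: 7w₀L³/(360EI) = 163.4/EI
  at C: triangular load, peak 9.8: w₀L³/(45EI) = 186.7/EI
  θ_A0 = 540.2/EI,  θ_C0 = 404.9/EI
Flexibility coefficients: a unit moment at one end gives L/(3EI) there and L/(6EI) at the far end, so f₁₁ = f₂₂ = 3.167/EI and f₁₂ = f₂₁ = 1.583/EI.
Compatibility — zero rotation at each built-in end:
  3.167 M_A + 1.583 M_C = 540.2
  1.583 M_A + 3.167 M_C = 404.9
Solving the pair gives M_A = 142.2 kN·m and M_C = 56.75 kN·m (hogging).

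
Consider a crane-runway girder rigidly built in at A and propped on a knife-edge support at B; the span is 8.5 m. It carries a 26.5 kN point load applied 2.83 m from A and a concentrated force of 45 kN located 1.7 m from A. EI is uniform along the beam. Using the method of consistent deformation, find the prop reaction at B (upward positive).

R_B = 6.437 kN

Remove the prop at B; the released (primary) structure is a cantilever built in at A.
Deflection at B on the released cantilever, summing each load's contribution:
  point load 26.5 at a = 2.83: Pa²(3L − a)/(6EI) = 801.9/EI
  point load 45 at a = 1.7: Pa²(3L − a)/(6EI) = 515.9/EI
  δ_0 = 1318/EI
Flexibility coefficient — unit upward force at B: δ_{BB} = L³/(3EI) = 204.7/EI.
The prop prevents deflection at B: R_B = δ_0/δ_{BB} = 1318/204.7 = 6.437 kN.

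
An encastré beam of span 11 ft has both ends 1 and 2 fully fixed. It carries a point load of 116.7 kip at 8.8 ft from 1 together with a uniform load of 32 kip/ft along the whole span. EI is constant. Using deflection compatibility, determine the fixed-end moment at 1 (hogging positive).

Take the two fixed-end moments M_1, M_2 as redundants; the released structure is the simple span 12.
Simple-span end rotations at 1 and 2 under the given loads:
  at 1: point load 116.7 at a = 8.8: Pab(L + b)/(6LEI) = 451.9/EI
  at 2: point load 116.7 at a = 8.8: Pab(L + a)/(6LEI) = 677.8/EI
  at 1: UDL 32: wL³/(24EI) = 1775/EI
  at 2: UDL 32: wL³/(24EI) = 1775/EI
  θ_10 = 2227/EI,  θ_20 = 2452/EI
Flexibility coefficients: a unit moment at one end gives L/(3EI) there and L/(6EI) at the far end, so f₁₁ = f₂₂ = 3.667/EI and f₁₂ = f₂₁ = 1.833/EI.
Compatibility — zero rotation at each built-in end:
  3.667 M_1 + 1.833 M_2 = 2227
  1.833 M_1 + 3.667 M_2 = 2452
Solving the pair gives M_1 = 363.7 kip·ft and M_2 = 487 kip·ft (hogging).

M_1 = 363.7 kip·ft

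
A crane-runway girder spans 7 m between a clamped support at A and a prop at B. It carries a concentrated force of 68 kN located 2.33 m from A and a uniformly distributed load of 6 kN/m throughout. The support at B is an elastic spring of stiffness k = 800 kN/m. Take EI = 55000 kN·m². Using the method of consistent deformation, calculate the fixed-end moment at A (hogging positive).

Remove the prop at B; the released (primary) structure is a cantilever built in at A.
Downward deflection at the released point B due to the loads:
  point load 68 at a = 2.33: Pa²(3L − a)/(6EI) = 1149/EI
  UDL 6: wL⁴/(8EI) = 1801/EI
  δ_0 = 2949/EI
Flexibility coefficient — unit upward force at B: δ_{BB} = L³/(3EI) = 114.3/EI.
With EI = 55000 kN·m²: δ_0 = 0.053627 m and δ_{BB} = 0.002079 m/kN.
Compatibility — the spring shortens by R_B/k under the reaction it provides: δ_0 − R_B·δ_{BB} = R_B/k. With 1/k = 0.00125 m/kN, R_B = δ_0 / (δ_{BB} + 1/k) = 0.053627 / (0.002079 + 0.00125) = 16.11 kN.
Moment equilibrium about A: M_A = Σ(load moments about A) − R_B·L = 305.4 − 16.11×7 = 192.7 kN·m.

M_A = 192.7 kN·m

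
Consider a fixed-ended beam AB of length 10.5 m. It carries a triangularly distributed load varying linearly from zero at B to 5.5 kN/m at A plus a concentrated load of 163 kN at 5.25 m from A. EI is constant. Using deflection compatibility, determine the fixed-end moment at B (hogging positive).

M_B = 234.2 kN·m

Release both end moments; the primary structure is a simply-supported span AB with redundants M_A and M_B.
On the primary (simply-supported) span, the end slopes from the loading are:
  at A: triangular load, peak 5.5: w₀L³/(45EI) = 141.5/EI
  at B: triangular load, peak 5.5: 7w₀L³/(360EI) = 123.8/EI
  at A: point load 163 at a = 5.25: Pab(L + b)/(6LEI) = 1123/EI
  at B: point load 163 at a = 5.25: Pab(L + a)/(6LEI) = 1123/EI
  θ_A0 = 1265/EI,  θ_B0 = 1247/EI
Flexibility coefficients: a unit moment at one end gives L/(3EI) there and L/(6EI) at the far end, so f₁₁ = f₂₂ = 3.5/EI and f₁₂ = f₂₁ = 1.75/EI.
Compatibility — zero rotation at each built-in end:
  3.5 M_A + 1.75 M_B = 1265
  1.75 M_A + 3.5 M_B = 1247
Solving the pair gives M_A = 244.3 kN·m and M_B = 234.2 kN·m (hogging).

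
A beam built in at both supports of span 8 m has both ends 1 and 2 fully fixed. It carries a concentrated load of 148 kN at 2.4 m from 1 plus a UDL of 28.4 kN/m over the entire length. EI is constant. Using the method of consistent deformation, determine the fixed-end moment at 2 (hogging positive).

Release both end moments; the primary structure is a simply-supported span 12 with redundants M_1 and M_2.
Simple-span end rotations at 1 and 2 under the given loads:
  at 1: point load 148 at a = 2.4: Pab(L + b)/(6LEI) = 563.6/EI
  at 2: point load 148 at a = 2.4: Pab(L + a)/(6LEI) = 431/EI
  at 1: UDL 28.4: wL³/(24EI) = 605.9/EI
  at 2: UDL 28.4: wL³/(24EI) = 605.9/EI
  θ_10 = 1169/EI,  θ_20 = 1037/EI
Flexibility coefficients: a unit moment at one end gives L/(3EI) there and L/(6EI) at the far end, so f₁₁ = f₂₂ = 2.667/EI and f₁₂ = f₂₁ = 1.333/EI.
Compatibility — zero rotation at each built-in end:
  2.667 M_1 + 1.333 M_2 = 1169
  1.333 M_1 + 2.667 M_2 = 1037
Solving the pair gives M_1 = 325.5 kN·m and M_2 = 226.1 kN·m (hogging).

M_2 = 226.1 kN·m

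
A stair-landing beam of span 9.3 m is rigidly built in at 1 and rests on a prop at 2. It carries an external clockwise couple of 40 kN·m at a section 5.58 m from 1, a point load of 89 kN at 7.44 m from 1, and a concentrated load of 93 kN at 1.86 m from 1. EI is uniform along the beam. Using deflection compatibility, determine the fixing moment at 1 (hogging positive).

Take the reaction at 2 as the redundant and release it; the primary structure is a cantilever fixed at 1.
Downward deflection at the released point 2 due to the loads:
  clockwise couple 40 at a = 5.58: M₀a(2L − a)/(2EI) = 1453/EI
  point load 89 at a = 7.44: Pa²(3L − a)/(6EI) = 16799/EI
  point load 93 at a = 1.86: Pa²(3L − a)/(6EI) = 1396/EI
  δ_0 = 19649/EI
Tip deflection under a unit load at 2: L³/(3EI) = 268.1/EI.
Compatibility at 2: δ_0 − R_2·δ_{22} = 0, so R_2 = 19649/268.1 = 73.28 kN.
Moment equilibrium about 1: M_1 = Σ(load moments about 1) − R_2·L = 875.1 − 73.28×9.3 = 193.6 kN·m.

M_1 = 193.6 kN·m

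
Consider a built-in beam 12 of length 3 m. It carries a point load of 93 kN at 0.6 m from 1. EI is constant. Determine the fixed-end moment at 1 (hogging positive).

M_1 = 35.71 kN·m

Take the two fixed-end moments M_1, M_2 as redundants; the released structure is the simple span 12.
Simple-span end rotations at 1 and 2 under the given loads:
  at 1: point load 93 at a = 0.6: Pab(L + b)/(6LEI) = 40.18/EI
  at 2: point load 93 at a = 0.6: Pab(L + a)/(6LEI) = 26.78/EI
  θ_10 = 40.18/EI,  θ_20 = 26.78/EI
Flexibility coefficients: a unit moment at one end gives L/(3EI) there and L/(6EI) at the far end, so f₁₁ = f₂₂ = 1/EI and f₁₂ = f₂₁ = 0.5/EI.
Compatibility — zero rotation at each built-in end:
  1 M_1 + 0.5 M_2 = 40.18
  0.5 M_1 + 1 M_2 = 26.78
Solving the pair gives M_1 = 35.71 kN·m and M_2 = 8.928 kN·m (hogging).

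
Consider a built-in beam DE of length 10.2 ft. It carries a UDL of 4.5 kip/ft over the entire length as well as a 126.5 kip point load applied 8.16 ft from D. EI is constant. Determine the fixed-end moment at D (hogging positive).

M_D = 80.3 kip·ft

Release both end moments; the primary structure is a simply-supported span DE with redundants M_D and M_E.
On the primary (simply-supported) span, the end slopes from the loading are:
  at D: UDL 4.5: wL³/(24EI) = 199/EI
  at E: UDL 4.5: wL³/(24EI) = 199/EI
  at D: point load 126.5 at a = 8.16: Pab(L + b)/(6LEI) = 421.2/EI
  at E: point load 126.5 at a = 8.16: Pab(L + a)/(6LEI) = 631.7/EI
  θ_D0 = 620.1/EI,  θ_E0 = 830.7/EI
Flexibility coefficients: a unit moment at one end gives L/(3EI) there and L/(6EI) at the far end, so f₁₁ = f₂₂ = 3.4/EI and f₁₂ = f₂₁ = 1.7/EI.
Compatibility — zero rotation at each built-in end:
  3.4 M_D + 1.7 M_E = 620.1
  1.7 M_D + 3.4 M_E = 830.7
Solving the pair gives M_D = 80.3 kip·ft and M_E = 204.2 kip·ft (hogging).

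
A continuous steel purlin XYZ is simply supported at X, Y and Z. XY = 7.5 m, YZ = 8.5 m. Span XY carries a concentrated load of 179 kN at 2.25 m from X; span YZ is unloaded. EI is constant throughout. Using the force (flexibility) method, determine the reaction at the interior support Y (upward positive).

R_Y = 75.26 kN

Insert a hinge at Y; M_Y is the redundant, and each span becomes simply supported.
End slopes at the hinge Y, treating each span as simply supported:
  span XY: point load 179 at a = 2.25: Pab(L + a)/(6LEI) = 458.1/EI
  relative rotation θ_0 = (458.1 + 0)/EI = 458.1/EI
A unit hogging moment at Y produces rotation L₁/(3EI) + L₂/(3EI) = 5.333/EI.
Slope continuity at Y: θ_0 = M_Y·5.333/EI, so M_Y = 458.1/5.333 = 85.9 kN·m (hogging).
Span XY, ΣM about X with M_Y applied at Y: R_Y^{XY}·7.5 = 402.8 + 85.9, so R_Y^{XY} = 65.15 kN and R_X = 179 − 65.15 = 113.8 kN.
Span YZ, ΣM about Z: R_Y^{YZ}·8.5 = 0 + 85.9, so R_Y^{YZ} = 10.11 kN and R_Z = 0 − 10.11 = -10.11 kN.
R_Y = 65.15 + 10.11 = 75.26 kN.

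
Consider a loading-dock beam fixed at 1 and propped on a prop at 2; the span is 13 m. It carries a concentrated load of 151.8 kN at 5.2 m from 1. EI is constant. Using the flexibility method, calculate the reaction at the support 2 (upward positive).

R_2 = 31.57 kN

Release the roller at 2. Primary structure: cantilever fixed at 1.
Deflection at 2 on the released cantilever, summing each load's contribution:
  point load 151.8 at a = 5.2: Pa²(3L − a)/(6EI) = 23123/EI
Flexibility coefficient — unit upward force at 2: δ_{22} = L³/(3EI) = 732.3/EI.
The prop prevents deflection at 2: R_2 = δ_0/δ_{22} = 23123/732.3 = 31.57 kN.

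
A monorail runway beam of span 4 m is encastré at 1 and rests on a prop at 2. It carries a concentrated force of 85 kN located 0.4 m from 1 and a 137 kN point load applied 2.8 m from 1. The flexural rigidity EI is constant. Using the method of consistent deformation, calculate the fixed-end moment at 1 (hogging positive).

Choose R_2 as the redundant. The primary structure is the cantilever fixed at 1.
Free-end deflection of the primary structure under the applied loading (downward +):
  point load 85 at a = 0.4: Pa²(3L − a)/(6EI) = 26.29/EI
  point load 137 at a = 2.8: Pa²(3L − a)/(6EI) = 1647/EI
  δ_0 = 1673/EI
Tip deflection under a unit load at 2: L³/(3EI) = 21.33/EI.
Compatibility at 2: δ_0 − R_2·δ_{22} = 0, so R_2 = 1673/21.33 = 78.43 kN.
Moment equilibrium about 1: M_1 = Σ(load moments about 1) − R_2·L = 417.6 − 78.43×4 = 103.9 kN·m.

M_1 = 103.9 kN·m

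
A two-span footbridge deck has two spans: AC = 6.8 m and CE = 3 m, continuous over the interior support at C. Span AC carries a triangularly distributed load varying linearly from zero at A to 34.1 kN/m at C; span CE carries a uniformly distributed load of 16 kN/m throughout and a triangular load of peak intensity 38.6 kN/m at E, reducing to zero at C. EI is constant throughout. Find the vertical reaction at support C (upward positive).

Take M_C as the redundant. Released structure: two simple spans AC and CE with a hinge at C.
End slopes at the hinge C, treating each span as simply supported:
  span AC: triangular load, peak 34.1: w₀L³/(45EI) = 238.3/EI
  span CE: UDL 16: wL³/(24EI) = 18/EI
  span CE: triangular load, peak 38.6: 7w₀L³/(360EI) = 20.27/EI
  relative rotation θ_0 = (238.3 + 38.27)/EI = 276.5/EI
A unit hogging moment at C produces rotation L₁/(3EI) + L₂/(3EI) = 3.267/EI.
Compatibility: M_C·(L₁+L₂)/(3EI) = θ_0, giving M_C = 84.65 kN·m (hogging).
Span AC, ΣM about A with M_C applied at C: R_C^{AC}·6.8 = 525.6 + 84.65, so R_C^{AC} = 89.74 kN and R_A = 115.9 − 89.74 = 26.2 kN.
Span CE, ΣM about E: R_C^{CE}·3 = 129.9 + 84.65, so R_C^{CE} = 71.52 kN and R_E = 105.9 − 71.52 = 34.38 kN.
R_C = 89.74 + 71.52 = 161.3 kN.

R_C = 161.3 kN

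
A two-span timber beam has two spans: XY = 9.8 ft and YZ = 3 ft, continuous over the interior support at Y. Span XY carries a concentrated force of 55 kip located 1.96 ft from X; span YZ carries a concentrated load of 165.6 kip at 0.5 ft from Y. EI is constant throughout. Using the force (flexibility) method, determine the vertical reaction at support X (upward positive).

Take M_Y as the redundant. Released structure: two simple spans XY and YZ with a hinge at Y.
Discontinuity in slope at Y on the released structure — sum the simple-span end rotations:
  span XY: point load 55 at a = 1.96: Pab(L + a)/(6LEI) = 169/EI
  span YZ: point load 165.6 at a = 0.5: Pab(L + b)/(6LEI) = 63.25/EI
  relative rotation θ_0 = (169 + 63.25)/EI = 232.3/EI
A unit hogging moment at Y produces rotation L₁/(3EI) + L₂/(3EI) = 4.267/EI.
Slope continuity at Y: θ_0 = M_Y·4.267/EI, so M_Y = 232.3/4.267 = 54.44 kip·ft (hogging).
Span XY, ΣM about X with M_Y applied at Y: R_Y^{XY}·9.8 = 107.8 + 54.44, so R_Y^{XY} = 16.56 kip and R_X = 55 − 16.56 = 38.44 kip.

R_X = 38.44 kip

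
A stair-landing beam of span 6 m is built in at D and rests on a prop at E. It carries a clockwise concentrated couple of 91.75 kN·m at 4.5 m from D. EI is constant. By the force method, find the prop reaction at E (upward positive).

Release the roller at E. Primary structure: cantilever fixed at D.
Downward deflection at the released point E due to the loads:
  clockwise couple 91.75 at a = 4.5: M₀a(2L − a)/(2EI) = 1548/EI
Flexibility coefficient — unit upward force at E: δ_{EE} = L³/(3EI) = 72/EI.
The prop prevents deflection at E: R_E = δ_0/δ_{EE} = 1548/72 = 21.5 kN.

R_E = 21.5 kN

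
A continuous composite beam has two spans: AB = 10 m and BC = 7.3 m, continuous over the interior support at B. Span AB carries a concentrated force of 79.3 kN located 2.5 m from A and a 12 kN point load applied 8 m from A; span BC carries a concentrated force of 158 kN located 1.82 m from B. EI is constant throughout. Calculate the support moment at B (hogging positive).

M_B = 143.4 kN·m

Insert a hinge at B; M_B is the redundant, and each span becomes simply supported.
End slopes at the hinge B, treating each span as simply supported:
  span AB: point load 79.3 at a = 2.5: Pab(L + a)/(6LEI) = 309.8/EI
  span AB: point load 12 at a = 8: Pab(L + a)/(6LEI) = 57.6/EI
  span BC: point load 158 at a = 1.82: Pab(L + b)/(6LEI) = 459.8/EI
  relative rotation θ_0 = (367.4 + 459.8)/EI = 827.2/EI
A unit hogging moment at B produces rotation L₁/(3EI) + L₂/(3EI) = 5.767/EI.
Slope continuity at B: θ_0 = M_B·5.767/EI, so M_B = 827.2/5.767 = 143.4 kN·m (hogging).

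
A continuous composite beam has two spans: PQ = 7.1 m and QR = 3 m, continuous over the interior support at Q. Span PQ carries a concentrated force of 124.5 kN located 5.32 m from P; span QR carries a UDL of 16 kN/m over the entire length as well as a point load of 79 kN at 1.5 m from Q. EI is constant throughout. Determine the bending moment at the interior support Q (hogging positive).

Insert a hinge at Q; M_Q is the redundant, and each span becomes simply supported.
End slopes at the hinge Q, treating each span as simply supported:
  span PQ: point load 124.5 at a = 5.32: Pab(L + a)/(6LEI) = 343.7/EI
  span QR: UDL 16: wL³/(24EI) = 18/EI
  span QR: point load 79 at a = 1.5: Pab(L + b)/(6LEI) = 44.44/EI
  relative rotation θ_0 = (343.7 + 62.44)/EI = 406.2/EI
A unit hogging moment at Q produces rotation L₁/(3EI) + L₂/(3EI) = 3.367/EI.
Compatibility: M_Q·(L₁+L₂)/(3EI) = θ_0, giving M_Q = 120.6 kN·m (hogging).

M_Q = 120.6 kN·m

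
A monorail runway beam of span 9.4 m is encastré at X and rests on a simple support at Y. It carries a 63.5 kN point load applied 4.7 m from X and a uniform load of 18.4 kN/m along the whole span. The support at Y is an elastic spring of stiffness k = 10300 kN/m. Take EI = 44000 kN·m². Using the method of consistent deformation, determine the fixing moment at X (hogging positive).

M_X = 327.2 kN·m

Choose R_Y as the redundant. The primary structure is the cantilever fixed at X.
Primary-structure tip deflection at Y by superposition:
  point load 63.5 at a = 4.7: Pa²(3L − a)/(6EI) = 5494/EI
  UDL 18.4: wL⁴/(8EI) = 17957/EI
  δ_0 = 23451/EI
Flexibility coefficient — unit upward force at Y: δ_{YY} = L³/(3EI) = 276.9/EI.
With EI = 44000 kN·m²: δ_0 = 0.53298 m and δ_{YY} = 0.006292 m/kN.
Compatibility — the spring shortens by R_Y/k under the reaction it provides: δ_0 − R_Y·δ_{YY} = R_Y/k. With 1/k = 0.000097 m/kN, R_Y = δ_0 / (δ_{YY} + 1/k) = 0.53298 / (0.006292 + 0.000097) = 83.42 kN.
Moment equilibrium about X: M_X = Σ(load moments about X) − R_Y·L = 1111 − 83.42×9.4 = 327.2 kN·m.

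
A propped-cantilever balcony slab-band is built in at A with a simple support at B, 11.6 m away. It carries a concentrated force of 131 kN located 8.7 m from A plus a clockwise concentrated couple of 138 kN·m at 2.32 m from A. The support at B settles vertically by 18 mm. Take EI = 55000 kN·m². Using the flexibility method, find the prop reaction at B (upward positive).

Take the reaction at B as the redundant and release it; the primary structure is a cantilever fixed at A.
Free-end deflection of the primary structure under the applied loading (downward +):
  point load 131 at a = 8.7: Pa²(3L − a)/(6EI) = 43132/EI
  clockwise couple 138 at a = 2.32: M₀a(2L − a)/(2EI) = 3342/EI
  δ_0 = 46474/EI
Flexibility coefficient — unit upward force at B: δ_{BB} = L³/(3EI) = 520.3/EI.
With EI = 55000 kN·m²: δ_0 = 0.84499 m and δ_{BB} = 0.00946 m/kN.
Compatibility — the beam at B must follow the support down by 0.018 m: δ_0 − R_B·δ_{BB} = 0.018, so R_B = (0.84499 − 0.018)/0.00946 = 87.42 kN.

R_B = 87.42 kN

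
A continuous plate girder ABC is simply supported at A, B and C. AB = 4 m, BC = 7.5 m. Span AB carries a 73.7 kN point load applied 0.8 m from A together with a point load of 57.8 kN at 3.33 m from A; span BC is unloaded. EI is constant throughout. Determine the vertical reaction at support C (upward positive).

Take M_B as the redundant. Released structure: two simple spans AB and BC with a hinge at B.
Rotations at B on the released spans (each span's end-slope, ×1/EI):
  span AB: point load 73.7 at a = 0.8: Pab(L + a)/(6LEI) = 37.73/EI
  span AB: point load 57.8 at a = 3.33: Pab(L + a)/(6LEI) = 39.39/EI
  relative rotation θ_0 = (77.12 + 0)/EI = 77.12/EI
A unit hogging moment at B produces rotation L₁/(3EI) + L₂/(3EI) = 3.833/EI.
Compatibility: M_B·(L₁+L₂)/(3EI) = θ_0, giving M_B = 20.12 kN·m (hogging).
Span BC, ΣM about C: R_B^{BC}·7.5 = 0 + 20.12, so R_B^{BC} = 2.682 kN and R_C = 0 − 2.682 = -2.682 kN.

R_C = -2.682 kN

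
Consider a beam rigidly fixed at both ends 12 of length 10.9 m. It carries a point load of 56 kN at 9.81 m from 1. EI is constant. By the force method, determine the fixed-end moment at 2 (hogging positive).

Release both end moments; the primary structure is a simply-supported span 12 with redundants M_1 and M_2.
Simple-span end rotations at 1 and 2 under the given loads:
  at 1: point load 56 at a = 9.81: Pab(L + b)/(6LEI) = 109.8/EI
  at 2: point load 56 at a = 9.81: Pab(L + a)/(6LEI) = 189.6/EI
  θ_10 = 109.8/EI,  θ_20 = 189.6/EI
Flexibility coefficients: a unit moment at one end gives L/(3EI) there and L/(6EI) at the far end, so f₁₁ = f₂₂ = 3.633/EI and f₁₂ = f₂₁ = 1.817/EI.
Compatibility — zero rotation at each built-in end:
  3.633 M_1 + 1.817 M_2 = 109.8
  1.817 M_1 + 3.633 M_2 = 189.6
Solving the pair gives M_1 = 5.494 kN·m and M_2 = 49.44 kN·m (hogging).

M_2 = 49.44 kN·m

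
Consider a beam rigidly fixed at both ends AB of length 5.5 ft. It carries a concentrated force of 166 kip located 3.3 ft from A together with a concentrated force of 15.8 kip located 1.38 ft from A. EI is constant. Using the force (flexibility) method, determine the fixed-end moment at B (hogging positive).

M_B = 135.6 kip·ft

Release both end moments; the primary structure is a simply-supported span AB with redundants M_A and M_B.
On the primary (simply-supported) span, the end slopes from the loading are:
  at A: point load 166 at a = 3.3: Pab(L + b)/(6LEI) = 281.2/EI
  at B: point load 166 at a = 3.3: Pab(L + a)/(6LEI) = 321.4/EI
  at A: point load 15.8 at a = 1.38: Pab(L + b)/(6LEI) = 26.19/EI
  at B: point load 15.8 at a = 1.38: Pab(L + a)/(6LEI) = 18.73/EI
  θ_A0 = 307.4/EI,  θ_B0 = 340.1/EI
Flexibility coefficients: a unit moment at one end gives L/(3EI) there and L/(6EI) at the far end, so f₁₁ = f₂₂ = 1.833/EI and f₁₂ = f₂₁ = 0.9167/EI.
Compatibility — zero rotation at each built-in end:
  1.833 M_A + 0.9167 M_B = 307.4
  0.9167 M_A + 1.833 M_B = 340.1
Solving the pair gives M_A = 99.88 kip·ft and M_B = 135.6 kip·ft (hogging).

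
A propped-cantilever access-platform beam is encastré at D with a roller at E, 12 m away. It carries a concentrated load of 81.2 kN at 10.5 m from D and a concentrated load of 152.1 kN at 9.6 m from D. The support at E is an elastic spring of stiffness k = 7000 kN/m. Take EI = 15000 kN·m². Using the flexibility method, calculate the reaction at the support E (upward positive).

R_E = 172.5 kN

Choose R_E as the redundant. The primary structure is the cantilever fixed at D.
Primary-structure tip deflection at E by superposition:
  point load 81.2 at a = 10.5: Pa²(3L − a)/(6EI) = 38047/EI
  point load 152.1 at a = 9.6: Pa²(3L − a)/(6EI) = 61677/EI
  δ_0 = 99724/EI
Tip deflection under a unit load at E: L³/(3EI) = 576/EI.
With EI = 15000 kN·m²: δ_0 = 6.6483 m and δ_{EE} = 0.0384 m/kN.
Compatibility — the spring shortens by R_E/k under the reaction it provides: δ_0 − R_E·δ_{EE} = R_E/k. With 1/k = 0.000143 m/kN, R_E = δ_0 / (δ_{EE} + 1/k) = 6.6483 / (0.0384 + 0.000143) = 172.5 kN.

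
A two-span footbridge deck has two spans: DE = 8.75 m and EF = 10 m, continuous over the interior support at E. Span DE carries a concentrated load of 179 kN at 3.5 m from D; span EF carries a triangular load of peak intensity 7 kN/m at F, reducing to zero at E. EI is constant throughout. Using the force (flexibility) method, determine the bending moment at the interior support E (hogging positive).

Insert a hinge at E; M_E is the redundant, and each span becomes simply supported.
End slopes at the hinge E, treating each span as simply supported:
  span DE: point load 179 at a = 3.5: Pab(L + a)/(6LEI) = 767.5/EI
  span EF: triangular load, peak 7: 7w₀L³/(360EI) = 136.1/EI
  relative rotation θ_0 = (767.5 + 136.1)/EI = 903.6/EI
A unit hogging moment at E produces rotation L₁/(3EI) + L₂/(3EI) = 6.25/EI.
Compatibility: M_E·(L₁+L₂)/(3EI) = θ_0, giving M_E = 144.6 kN·m (hogging).

M_E = 144.6 kN·m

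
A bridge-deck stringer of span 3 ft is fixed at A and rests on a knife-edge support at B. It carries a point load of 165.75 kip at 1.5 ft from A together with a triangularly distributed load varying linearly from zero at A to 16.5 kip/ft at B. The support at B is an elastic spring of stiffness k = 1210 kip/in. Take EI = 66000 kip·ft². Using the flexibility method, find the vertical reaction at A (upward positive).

Take the reaction at B as the redundant and release it; the primary structure is a cantilever fixed at A.
Deflection at B on the released cantilever, summing each load's contribution:
  point load 165.75 at a = 1.5: Pa²(3L − a)/(6EI) = 466.2/EI
  triangular load, peak 16.5 at the free end: 11w₀L⁴/(120EI) = 122.5/EI
  δ_0 = 588.7/EI
Tip deflection under a unit load at B: L³/(3EI) = 9/EI.
With EI = 66000 kip·ft²: δ_0 = 0.008919 ft and δ_{BB} = 0.000136 ft/kip.
Compatibility — the spring shortens by R_B/k under the reaction it provides: δ_0 − R_B·δ_{BB} = R_B/k. With 1/k = 1/(1210×12) ft/kip = 0.000069 ft/kip, R_B = δ_0 / (δ_{BB} + 1/k) = 0.008919 / (0.000136 + 0.000069) = 43.46 kip.
Vertical equilibrium: R_A = ΣP − R_B = 190.5 − 43.46 = 147 kip.

R_A = 147 kip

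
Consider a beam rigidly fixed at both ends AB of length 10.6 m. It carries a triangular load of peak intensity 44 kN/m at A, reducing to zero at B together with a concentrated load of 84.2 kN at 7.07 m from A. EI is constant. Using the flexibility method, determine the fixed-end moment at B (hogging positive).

Release both end moments; the primary structure is a simply-supported span AB with redundants M_A and M_B.
End rotations of the released simple span under the applied load (×1/EI):
  at A: triangular load, peak 44: w₀L³/(45EI) = 1165/EI
  at B: triangular load, peak 44: 7w₀L³/(360EI) = 1019/EI
  at A: point load 84.2 at a = 7.07: Pab(L + b)/(6LEI) = 466.9/EI
  at B: point load 84.2 at a = 7.07: Pab(L + a)/(6LEI) = 583.8/EI
  θ_A0 = 1631/EI,  θ_B0 = 1603/EI
Flexibility coefficients: a unit moment at one end gives L/(3EI) there and L/(6EI) at the far end, so f₁₁ = f₂₂ = 3.533/EI and f₁₂ = f₂₁ = 1.767/EI.
Compatibility — zero rotation at each built-in end:
  3.533 M_A + 1.767 M_B = 1631
  1.767 M_A + 3.533 M_B = 1603
Solving the pair gives M_A = 313.2 kN·m and M_B = 297 kN·m (hogging).

M_B = 297 kN·m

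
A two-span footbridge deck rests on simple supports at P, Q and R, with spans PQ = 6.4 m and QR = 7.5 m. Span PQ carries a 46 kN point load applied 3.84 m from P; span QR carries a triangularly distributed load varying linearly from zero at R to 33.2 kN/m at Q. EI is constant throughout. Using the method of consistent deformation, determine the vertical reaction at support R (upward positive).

Insert a hinge at Q; M_Q is the redundant, and each span becomes simply supported.
Discontinuity in slope at Q on the released structure — sum the simple-span end rotations:
  span PQ: point load 46 at a = 3.84: Pab(L + a)/(6LEI) = 120.6/EI
  span QR: triangular load, peak 33.2: w₀L³/(45EI) = 311.2/EI
  relative rotation θ_0 = (120.6 + 311.2)/EI = 431.8/EI
A unit hogging moment at Q produces rotation L₁/(3EI) + L₂/(3EI) = 4.633/EI.
Slope continuity at Q: θ_0 = M_Q·4.633/EI, so M_Q = 431.8/4.633 = 93.2 kN·m (hogging).
Span QR, ΣM about R: R_Q^{QR}·7.5 = 622.5 + 93.2, so R_Q^{QR} = 95.43 kN and R_R = 124.5 − 95.43 = 29.07 kN.

R_R = 29.07 kN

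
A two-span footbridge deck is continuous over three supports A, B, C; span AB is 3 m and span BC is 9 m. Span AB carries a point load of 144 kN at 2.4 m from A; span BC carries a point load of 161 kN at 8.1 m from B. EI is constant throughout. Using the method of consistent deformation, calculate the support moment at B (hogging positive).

Release continuity at B by inserting a hinge; the redundant is the internal moment M_B. The primary structure is two simply-supported spans AB and BC.
End slopes at the hinge B, treating each span as simply supported:
  span AB: point load 144 at a = 2.4: Pab(L + a)/(6LEI) = 62.21/EI
  span BC: point load 161 at a = 8.1: Pab(L + b)/(6LEI) = 215.2/EI
  relative rotation θ_0 = (62.21 + 215.2)/EI = 277.4/EI
A unit hogging moment at B produces rotation L₁/(3EI) + L₂/(3EI) = 4/EI.
Compatibility: M_B·(L₁+L₂)/(3EI) = θ_0, giving M_B = 69.35 kN·m (hogging).

M_B = 69.35 kN·m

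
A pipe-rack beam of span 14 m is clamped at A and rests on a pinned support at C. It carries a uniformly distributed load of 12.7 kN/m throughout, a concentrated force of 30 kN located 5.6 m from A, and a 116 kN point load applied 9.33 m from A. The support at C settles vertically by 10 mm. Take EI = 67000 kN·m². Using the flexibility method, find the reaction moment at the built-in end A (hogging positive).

Choose R_C as the redundant. The primary structure is the cantilever fixed at A.
Downward deflection at the released point C due to the loads:
  UDL 12.7: wL⁴/(8EI) = 60985/EI
  point load 30 at a = 5.6: Pa²(3L − a)/(6EI) = 5708/EI
  point load 116 at a = 9.33: Pa²(3L − a)/(6EI) = 54982/EI
  δ_0 = 121675/EI
Tip deflection under a unit load at C: L³/(3EI) = 914.7/EI.
With EI = 67000 kN·m²: δ_0 = 1.816 m and δ_{CC} = 0.013652 m/kN.
Compatibility — the beam at C must follow the support down by 0.01 m: δ_0 − R_C·δ_{CC} = 0.01, so R_C = (1.816 − 0.01)/0.013652 = 132.3 kN.
Moment equilibrium about A: M_A = Σ(load moments about A) − R_C·L = 2495 − 132.3×14 = 642.8 kN·m.

M_A = 642.8 kN·m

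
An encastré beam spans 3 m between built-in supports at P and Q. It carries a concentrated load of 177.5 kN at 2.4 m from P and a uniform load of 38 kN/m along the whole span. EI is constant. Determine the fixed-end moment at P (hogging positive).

Release both end moments; the primary structure is a simply-supported span PQ with redundants M_P and M_Q.
On the primary (simply-supported) span, the end slopes from the loading are:
  at P: point load 177.5 at a = 2.4: Pab(L + b)/(6LEI) = 51.12/EI
  at Q: point load 177.5 at a = 2.4: Pab(L + a)/(6LEI) = 76.68/EI
  at P: UDL 38: wL³/(24EI) = 42.75/EI
  at Q: UDL 38: wL³/(24EI) = 42.75/EI
  θ_P0 = 93.87/EI,  θ_Q0 = 119.4/EI
Flexibility coefficients: a unit moment at one end gives L/(3EI) there and L/(6EI) at the far end, so f₁₁ = f₂₂ = 1/EI and f₁₂ = f₂₁ = 0.5/EI.
Compatibility — zero rotation at each built-in end:
  1 M_P + 0.5 M_Q = 93.87
  0.5 M_P + 1 M_Q = 119.4
Solving the pair gives M_P = 45.54 kN·m and M_Q = 96.66 kN·m (hogging).

M_P = 45.54 kN·m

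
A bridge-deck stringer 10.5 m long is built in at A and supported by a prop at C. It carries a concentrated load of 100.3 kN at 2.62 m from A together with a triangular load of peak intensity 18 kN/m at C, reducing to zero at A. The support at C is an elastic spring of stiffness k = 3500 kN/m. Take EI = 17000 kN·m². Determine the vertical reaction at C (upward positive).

Take the reaction at C as the redundant and release it; the primary structure is a cantilever fixed at A.
Free-end deflection of the primary structure under the applied loading (downward +):
  point load 100.3 at a = 2.62: Pa²(3L − a)/(6EI) = 3314/EI
  triangular load, peak 18 at the free end: 11w₀L⁴/(120EI) = 20056/EI
  δ_0 = 23370/EI
Flexibility coefficient — unit upward force at C: δ_{CC} = L³/(3EI) = 385.9/EI.
With EI = 17000 kN·m²: δ_0 = 1.3747 m and δ_{CC} = 0.022699 m/kN.
Compatibility — the spring shortens by R_C/k under the reaction it provides: δ_0 − R_C·δ_{CC} = R_C/k. With 1/k = 0.000286 m/kN, R_C = δ_0 / (δ_{CC} + 1/k) = 1.3747 / (0.022699 + 0.000286) = 59.81 kN.

R_C = 59.81 kN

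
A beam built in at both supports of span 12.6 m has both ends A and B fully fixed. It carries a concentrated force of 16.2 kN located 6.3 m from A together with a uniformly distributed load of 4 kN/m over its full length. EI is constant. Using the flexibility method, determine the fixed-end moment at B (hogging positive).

Take the two fixed-end moments M_A, M_B as redundants; the released structure is the simple span AB.
End rotations of the released simple span under the applied load (×1/EI):
  at A: point load 16.2 at a = 6.3: Pab(L + b)/(6LEI) = 160.7/EI
  at B: point load 16.2 at a = 6.3: Pab(L + a)/(6LEI) = 160.7/EI
  at A: UDL 4: wL³/(24EI) = 333.4/EI
  at B: UDL 4: wL³/(24EI) = 333.4/EI
  θ_A0 = 494.1/EI,  θ_B0 = 494.1/EI
Flexibility coefficients: a unit moment at one end gives L/(3EI) there and L/(6EI) at the far end, so f₁₁ = f₂₂ = 4.2/EI and f₁₂ = f₂₁ = 2.1/EI.
Compatibility — zero rotation at each built-in end:
  4.2 M_A + 2.1 M_B = 494.1
  2.1 M_A + 4.2 M_B = 494.1
Solving the pair gives M_A = 78.44 kN·m and M_B = 78.44 kN·m (hogging).

M_B = 78.44 kN·m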